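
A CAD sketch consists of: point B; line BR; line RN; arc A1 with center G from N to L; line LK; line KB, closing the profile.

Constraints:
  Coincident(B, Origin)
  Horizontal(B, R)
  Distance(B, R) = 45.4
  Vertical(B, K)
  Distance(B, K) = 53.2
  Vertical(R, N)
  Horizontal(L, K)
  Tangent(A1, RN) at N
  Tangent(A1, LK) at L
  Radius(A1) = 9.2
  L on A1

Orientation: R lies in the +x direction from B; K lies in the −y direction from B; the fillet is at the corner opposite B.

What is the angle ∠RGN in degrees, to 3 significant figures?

78.2°

B is at the origin; BR is horizontal with |BR| = 45.4 and R on the +x side, so R = (45.4, 0.00). B and K share the same x with |BK| = 53.2 and K on the −y side, so K = (0.00, -53.2). The virtual corner opposite B is at (45.4, -53.2). Tangency of A1 to RN means the radius GN is perpendicular to RN and since A1 is tangent to LK there, GL ⟂ LK, with radius 9.2, so the center G sits 9.2 in from both sides at G = (36.2, -44.0). That places the tangent points at N = (45.4, -44.0) on RN and L = (36.2, -53.2) on LK. Then cos ∠RGN = GR·GN / (|GR||GN|), giving 78.2°.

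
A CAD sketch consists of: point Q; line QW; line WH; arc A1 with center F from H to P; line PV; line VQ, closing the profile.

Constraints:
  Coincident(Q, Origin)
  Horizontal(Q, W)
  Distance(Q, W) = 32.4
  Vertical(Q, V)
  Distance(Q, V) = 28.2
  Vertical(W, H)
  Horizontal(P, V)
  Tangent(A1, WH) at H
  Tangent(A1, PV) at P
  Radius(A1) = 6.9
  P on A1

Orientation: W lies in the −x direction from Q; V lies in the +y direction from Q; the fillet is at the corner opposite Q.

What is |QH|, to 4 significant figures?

38.77

The virtual corner opposite Q is at (-32.40, 28.20). Since A1 is tangent to WH there, FH ⟂ WH and A1 meets PV tangentially, so FP is at right angles to PV, with radius 6.9, so the center F sits 6.9 in from both sides at F = (-25.50, 21.30). That places the tangent points at H = (-32.40, 21.30) on WH and P = (-25.50, 28.20) on PV. Then |QH| = |H − Q| = 38.77.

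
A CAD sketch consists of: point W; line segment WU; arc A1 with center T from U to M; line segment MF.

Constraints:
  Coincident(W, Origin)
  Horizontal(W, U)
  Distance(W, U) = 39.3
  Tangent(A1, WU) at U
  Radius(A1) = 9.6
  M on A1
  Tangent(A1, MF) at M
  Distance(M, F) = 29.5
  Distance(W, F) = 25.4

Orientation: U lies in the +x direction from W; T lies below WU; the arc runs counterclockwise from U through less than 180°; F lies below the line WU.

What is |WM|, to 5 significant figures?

32.834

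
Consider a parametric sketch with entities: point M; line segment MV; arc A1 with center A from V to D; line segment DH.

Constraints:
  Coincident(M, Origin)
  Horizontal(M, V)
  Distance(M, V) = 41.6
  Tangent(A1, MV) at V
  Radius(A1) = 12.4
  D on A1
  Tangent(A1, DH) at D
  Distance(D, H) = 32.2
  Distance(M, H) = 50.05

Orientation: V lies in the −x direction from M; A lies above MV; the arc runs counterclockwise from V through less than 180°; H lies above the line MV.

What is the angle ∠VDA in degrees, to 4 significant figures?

48.25°

M is at the origin; MV is horizontal with |MV| = 41.6 and V on the −x side, so V = (-41.60, 0.000). Since A1 is tangent to MV there, AV ⟂ MV, so A = V + (0, 12.4) = (-41.60, 12.40). Since AD ⟂ DH (tangency), |AH| = √(12.4² + 32.2²) = 34.51 regardless of where D sits on A1. So H lies on both circle(M, 50.05) and circle(A, 34.51); the above-MV intersection is H = (-25.63, 42.99). D is the foot of the tangent from H: D = (-29.28, 11.00).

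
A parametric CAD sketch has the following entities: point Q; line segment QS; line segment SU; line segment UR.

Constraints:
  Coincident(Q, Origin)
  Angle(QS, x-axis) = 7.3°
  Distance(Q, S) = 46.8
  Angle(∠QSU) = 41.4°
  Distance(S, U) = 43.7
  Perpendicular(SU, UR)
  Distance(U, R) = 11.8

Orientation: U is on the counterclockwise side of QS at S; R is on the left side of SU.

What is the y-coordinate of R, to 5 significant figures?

20.675

Q is at the origin; QS runs at 7.3° with length 46.8, so S = 46.8·(cos 7.3°, sin 7.3°) = (46.421, 5.9466). ∠QSU = 41.4°, so SU runs at 7.3° + (180° − 41.4°) = 145.90° from the x-axis; with |SU| = 43.7, U = S + 43.7·(cos 145.90°, sin 145.90°) = (10.234, 30.447). SU is perpendicular to UR; with |UR| = 11.8 on the left of SU, R = U + 11.8·(-0.56064, -0.82806) = (3.6189, 20.675). So R.y = 20.675.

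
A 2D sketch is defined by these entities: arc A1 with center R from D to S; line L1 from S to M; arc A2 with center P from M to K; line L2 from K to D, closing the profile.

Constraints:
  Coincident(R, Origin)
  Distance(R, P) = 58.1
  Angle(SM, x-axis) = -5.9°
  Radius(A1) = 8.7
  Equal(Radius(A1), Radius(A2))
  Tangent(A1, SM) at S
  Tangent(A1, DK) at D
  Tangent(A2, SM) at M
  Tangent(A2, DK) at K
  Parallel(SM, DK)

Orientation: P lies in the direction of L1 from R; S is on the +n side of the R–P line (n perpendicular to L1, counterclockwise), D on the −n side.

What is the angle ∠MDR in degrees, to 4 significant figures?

73.33°

The slot axis is L1's direction at -5.9°, so u = (cos -5.9°, sin -5.9°) = (0.9947, -0.1028) and n = (−sin -5.9°, cos -5.9°) = (0.1028, 0.9947). R is at the origin and P lies 58.1 along u from R, so P = 58.1·u = (57.79, -5.972). Tangency of A1 to both parallel lines with radius 8.7 puts S and D at R ± 8.7·n: S = (0.8943, 8.654), D = (-0.8943, -8.654). Equal radii place M and K the same way about P: M = P + 8.7·n = (58.69, 2.682), K = P − 8.7·n = (56.90, -14.63). Then cos ∠MDR = DM·DR / (|DM||DR|), giving 73.33°.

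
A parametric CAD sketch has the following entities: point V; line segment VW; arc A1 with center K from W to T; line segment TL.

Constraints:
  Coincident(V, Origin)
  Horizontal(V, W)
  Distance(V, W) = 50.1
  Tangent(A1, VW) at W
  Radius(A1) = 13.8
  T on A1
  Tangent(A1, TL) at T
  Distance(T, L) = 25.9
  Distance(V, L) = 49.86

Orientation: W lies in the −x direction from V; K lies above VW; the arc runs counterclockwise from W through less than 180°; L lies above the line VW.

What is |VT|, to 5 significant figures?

38.322

V is at the origin; VW is horizontal with |VW| = 50.1 and W on the −x side, so W = (-50.100, 0.0000). The tangent condition forces KW to be normal to VW, so K = W + (0, 13.8) = (-50.100, 13.800). Since KT ⟂ TL (tangency), |KL| = √(13.8² + 25.9²) = 29.347 regardless of where T sits on A1. So L lies on both circle(V, 49.86) and circle(K, 29.347); the above-VW intersection is L = (-32.829, 37.527). T is the foot of the tangent from L: T = (-36.434, 11.879).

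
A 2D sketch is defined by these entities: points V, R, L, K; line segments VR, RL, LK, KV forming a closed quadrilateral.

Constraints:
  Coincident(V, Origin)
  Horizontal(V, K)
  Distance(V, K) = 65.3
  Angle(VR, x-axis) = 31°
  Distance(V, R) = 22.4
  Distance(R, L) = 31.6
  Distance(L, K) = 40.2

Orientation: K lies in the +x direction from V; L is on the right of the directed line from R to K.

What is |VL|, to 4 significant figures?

34.75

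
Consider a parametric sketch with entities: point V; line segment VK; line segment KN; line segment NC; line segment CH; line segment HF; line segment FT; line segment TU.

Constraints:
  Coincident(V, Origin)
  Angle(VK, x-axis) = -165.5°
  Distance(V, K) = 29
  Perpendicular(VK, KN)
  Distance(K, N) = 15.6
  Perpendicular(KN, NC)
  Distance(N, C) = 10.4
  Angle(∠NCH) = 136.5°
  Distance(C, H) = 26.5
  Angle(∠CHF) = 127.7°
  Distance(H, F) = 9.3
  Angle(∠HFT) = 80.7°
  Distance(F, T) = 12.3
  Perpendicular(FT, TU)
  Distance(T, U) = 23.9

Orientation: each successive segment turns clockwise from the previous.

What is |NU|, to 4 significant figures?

23.07

V is at the origin; VK runs at -165.5° with length 29.0, so K = (-28.08, -7.261). The perpendicularity gives KN at right angles to VK, so KN runs at 104.5°; with |KN| = 15.6, N = (-31.98, 7.842). The perpendicularity gives NC at right angles to KN, so NC runs at 14.50°; with |NC| = 10.4, C = (-21.91, 10.45). ∠NCH = 136.5° gives CH at -29.00° from the x-axis; with |CH| = 26.5, H = (1.264, -2.401). ∠CHF = 127.7° gives HF at -81.30° from the x-axis; with |HF| = 9.3, F = (2.671, -11.59). ∠HFT = 80.7° gives FT at 179.4° from the x-axis; with |FT| = 12.3, T = (-9.629, -11.47). The perpendicularity gives TU at right angles to FT, so TU runs at 89.40°; with |TU| = 23.9, U = (-9.378, 12.43). Then |NU| = |U − N| = 23.07.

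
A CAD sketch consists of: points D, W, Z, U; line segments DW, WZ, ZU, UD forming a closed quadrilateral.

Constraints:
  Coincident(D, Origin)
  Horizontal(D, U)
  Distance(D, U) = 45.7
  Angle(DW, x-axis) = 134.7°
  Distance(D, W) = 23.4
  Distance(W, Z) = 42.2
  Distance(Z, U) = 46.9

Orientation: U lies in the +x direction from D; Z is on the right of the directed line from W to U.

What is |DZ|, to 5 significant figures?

20.833

Checks: |WZ| = 42.20 ✓; |ZU| = 46.90 ✓.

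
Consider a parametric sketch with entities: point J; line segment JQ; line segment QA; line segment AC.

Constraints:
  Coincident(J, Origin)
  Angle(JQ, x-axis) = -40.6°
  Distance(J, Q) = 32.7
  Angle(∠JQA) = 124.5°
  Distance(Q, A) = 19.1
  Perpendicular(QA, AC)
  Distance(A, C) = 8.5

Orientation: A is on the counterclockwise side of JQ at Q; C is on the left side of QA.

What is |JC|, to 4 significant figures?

41.90

∠JQA = 124.5°, so QA runs at -40.6° + (180° − 124.5°) = 14.90° from the x-axis; with |QA| = 19.1, A = Q + 19.1·(cos 14.90°, sin 14.90°) = (43.29, -16.37). QA ⟂ AC; with |AC| = 8.5 on the left of QA, C = A + 8.5·(-0.2571, 0.9664) = (41.10, -8.155). Then |JC| = |C − J| = 41.90.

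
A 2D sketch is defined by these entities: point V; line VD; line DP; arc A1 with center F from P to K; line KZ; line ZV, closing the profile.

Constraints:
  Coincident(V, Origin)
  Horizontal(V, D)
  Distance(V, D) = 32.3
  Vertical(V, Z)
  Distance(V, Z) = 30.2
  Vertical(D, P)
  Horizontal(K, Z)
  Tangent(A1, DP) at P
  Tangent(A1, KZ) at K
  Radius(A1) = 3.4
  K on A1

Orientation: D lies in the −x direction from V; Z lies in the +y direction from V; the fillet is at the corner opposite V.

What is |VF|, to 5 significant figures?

39.414

V is at the origin; VD is horizontal with |VD| = 32.3 and D on the −x side, so D = (-32.300, 0.0000). V and Z share the same x with |VZ| = 30.2 and Z on the +y side, so Z = (0.0000, 30.200). The virtual corner opposite V is at (-32.300, 30.200). The tangent condition forces FP to be normal to DP and the tangent condition forces FK to be normal to KZ, with radius 3.4, so the center F sits 3.4 in from both sides at F = (-28.900, 26.800). Then |VF| = |F − V| = 39.414.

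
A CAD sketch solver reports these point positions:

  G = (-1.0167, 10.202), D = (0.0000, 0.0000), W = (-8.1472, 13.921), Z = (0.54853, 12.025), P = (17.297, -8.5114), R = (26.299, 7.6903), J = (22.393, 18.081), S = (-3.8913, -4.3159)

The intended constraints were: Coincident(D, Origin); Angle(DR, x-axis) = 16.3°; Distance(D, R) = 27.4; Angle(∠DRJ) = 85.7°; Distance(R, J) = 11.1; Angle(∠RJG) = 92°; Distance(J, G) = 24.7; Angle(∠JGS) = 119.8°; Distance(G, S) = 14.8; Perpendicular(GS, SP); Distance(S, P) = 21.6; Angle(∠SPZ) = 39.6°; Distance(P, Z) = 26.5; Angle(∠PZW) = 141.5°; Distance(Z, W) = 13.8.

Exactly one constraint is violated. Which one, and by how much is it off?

Distance(Z, W) = 13.8 — off by 4.90.

D = (0.00, 0.00) ✓; DR at 16.30° ✓; |DR| = 27.40 ✓; ∠DRJ = 85.70° ✓; |RJ| = 11.10 ✓; ∠RJG = 92.00° ✓; |JG| = 24.70 ✓; ∠JGS = 119.8° ✓; |GS| = 14.80 ✓; ∠(GS, SP) = 90.00° ✓; |SP| = 21.60 ✓; ∠SPZ = 39.60° ✓; |PZ| = 26.50 ✓; ∠PZW = 141.5° ✓; |ZW| = 8.900 ✗.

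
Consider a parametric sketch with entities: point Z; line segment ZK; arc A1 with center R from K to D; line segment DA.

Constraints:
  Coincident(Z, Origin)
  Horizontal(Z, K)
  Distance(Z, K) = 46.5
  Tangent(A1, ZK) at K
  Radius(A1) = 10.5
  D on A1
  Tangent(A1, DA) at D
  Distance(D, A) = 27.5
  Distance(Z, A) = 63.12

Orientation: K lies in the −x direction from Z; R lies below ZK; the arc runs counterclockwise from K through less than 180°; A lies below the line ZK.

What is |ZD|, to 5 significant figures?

58.156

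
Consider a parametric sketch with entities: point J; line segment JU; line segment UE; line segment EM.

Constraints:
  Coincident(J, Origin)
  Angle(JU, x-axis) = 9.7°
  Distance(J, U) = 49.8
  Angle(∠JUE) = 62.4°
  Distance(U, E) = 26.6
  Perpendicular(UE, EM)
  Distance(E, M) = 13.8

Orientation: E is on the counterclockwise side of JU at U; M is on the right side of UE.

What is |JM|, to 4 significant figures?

58.04

J is at the origin; JU runs at 9.7° with length 49.8, so U = 49.8·(cos 9.7°, sin 9.7°) = (49.09, 8.391). ∠JUE = 62.4°, so UE runs at 9.7° + (180° − 62.4°) = 127.3° from the x-axis; with |UE| = 26.6, E = U + 26.6·(cos 127.3°, sin 127.3°) = (32.97, 29.55). UE is perpendicular to EM; with |EM| = 13.8 on the right of UE, M = E + 13.8·(0.7955, 0.6060) = (43.95, 37.91). Then |JM| = |M − J| = 58.04.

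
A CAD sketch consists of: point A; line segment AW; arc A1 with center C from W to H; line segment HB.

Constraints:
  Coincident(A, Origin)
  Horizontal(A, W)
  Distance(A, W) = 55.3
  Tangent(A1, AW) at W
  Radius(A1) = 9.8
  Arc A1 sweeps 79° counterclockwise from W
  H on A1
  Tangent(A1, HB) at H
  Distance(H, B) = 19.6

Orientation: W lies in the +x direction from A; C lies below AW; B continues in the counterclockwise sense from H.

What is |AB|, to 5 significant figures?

49.972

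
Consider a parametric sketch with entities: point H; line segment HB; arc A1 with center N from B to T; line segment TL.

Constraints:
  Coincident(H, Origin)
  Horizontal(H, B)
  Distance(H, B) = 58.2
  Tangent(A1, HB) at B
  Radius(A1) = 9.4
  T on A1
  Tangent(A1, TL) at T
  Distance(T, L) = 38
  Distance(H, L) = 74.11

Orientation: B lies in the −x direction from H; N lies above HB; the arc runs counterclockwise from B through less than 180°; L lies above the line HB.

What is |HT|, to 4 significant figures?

50.22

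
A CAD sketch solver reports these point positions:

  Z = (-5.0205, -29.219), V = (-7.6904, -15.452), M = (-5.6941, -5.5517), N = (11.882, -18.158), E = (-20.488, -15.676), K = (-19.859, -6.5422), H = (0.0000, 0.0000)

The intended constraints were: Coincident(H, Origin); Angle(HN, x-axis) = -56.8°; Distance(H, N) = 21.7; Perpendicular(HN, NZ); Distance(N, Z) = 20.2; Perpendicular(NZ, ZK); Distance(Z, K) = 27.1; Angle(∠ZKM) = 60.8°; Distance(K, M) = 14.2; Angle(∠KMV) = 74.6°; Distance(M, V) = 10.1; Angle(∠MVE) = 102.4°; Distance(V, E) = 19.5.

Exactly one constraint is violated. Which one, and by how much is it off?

Distance(V, E) = 19.5 — off by 6.70.

H = (0.00, 0.00) ✓; HN at -56.80° ✓; |HN| = 21.70 ✓; ∠(HN, NZ) = 90.00° ✓; |NZ| = 20.20 ✓; ∠(NZ, ZK) = 90.00° ✓; |ZK| = 27.10 ✓; ∠ZKM = 60.80° ✓; |KM| = 14.20 ✓; ∠KMV = 74.60° ✓; |MV| = 10.10 ✓; ∠MVE = 102.4° ✓; |VE| = 12.80 ✗.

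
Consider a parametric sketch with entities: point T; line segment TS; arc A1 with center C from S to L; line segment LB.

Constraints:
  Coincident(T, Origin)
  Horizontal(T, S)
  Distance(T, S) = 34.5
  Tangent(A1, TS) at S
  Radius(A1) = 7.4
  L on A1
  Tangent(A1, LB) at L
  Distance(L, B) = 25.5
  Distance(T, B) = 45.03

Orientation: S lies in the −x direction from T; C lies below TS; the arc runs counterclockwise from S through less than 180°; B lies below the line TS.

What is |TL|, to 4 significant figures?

42.51

Checks: |CL| = 7.400 ✓; ∠(CL, LB) = 90.00° ✓; |LB| = 25.50 ✓; |TB| = 45.03 ✓.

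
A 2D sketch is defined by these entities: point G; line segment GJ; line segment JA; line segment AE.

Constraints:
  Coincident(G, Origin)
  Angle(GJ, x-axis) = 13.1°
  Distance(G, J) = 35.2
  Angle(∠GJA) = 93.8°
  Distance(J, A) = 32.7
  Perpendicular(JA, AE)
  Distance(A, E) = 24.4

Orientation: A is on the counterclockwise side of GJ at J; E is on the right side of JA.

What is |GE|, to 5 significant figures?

69.067

G is at the origin; GJ runs at 13.1° with length 35.2, so J = 35.2·(cos 13.1°, sin 13.1°) = (34.284, 7.9781). ∠GJA = 93.8°, so JA runs at 13.1° + (180° − 93.8°) = 99.300° from the x-axis; with |JA| = 32.7, A = J + 32.7·(cos 99.300°, sin 99.300°) = (29.000, 40.248). The perpendicularity gives AE at right angles to JA; with |AE| = 24.4 on the right of JA, E = A + 24.4·(0.98686, 0.16160) = (53.079, 44.191). Then |GE| = |E − G| = 69.067.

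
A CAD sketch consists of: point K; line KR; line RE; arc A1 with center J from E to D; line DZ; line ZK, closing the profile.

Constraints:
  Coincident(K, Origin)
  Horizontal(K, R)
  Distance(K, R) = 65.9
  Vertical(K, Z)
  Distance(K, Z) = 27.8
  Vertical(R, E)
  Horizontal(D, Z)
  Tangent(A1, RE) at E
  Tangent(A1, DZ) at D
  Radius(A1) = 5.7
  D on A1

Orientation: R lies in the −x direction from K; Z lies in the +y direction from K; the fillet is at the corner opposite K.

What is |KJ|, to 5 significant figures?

64.128

K is at the origin; K and R share the same y with |KR| = 65.9 and R on the −x side, so R = (-65.900, 0.0000). KZ is vertical with |KZ| = 27.8 and Z on the +y side, so Z = (0.0000, 27.800). The virtual corner opposite K is at (-65.900, 27.800). A1 meets RE tangentially, so JE is at right angles to RE and the tangent condition forces JD to be normal to DZ, with radius 5.7, so the center J sits 5.7 in from both sides at J = (-60.200, 22.100). Then |KJ| = |J − K| = 64.128.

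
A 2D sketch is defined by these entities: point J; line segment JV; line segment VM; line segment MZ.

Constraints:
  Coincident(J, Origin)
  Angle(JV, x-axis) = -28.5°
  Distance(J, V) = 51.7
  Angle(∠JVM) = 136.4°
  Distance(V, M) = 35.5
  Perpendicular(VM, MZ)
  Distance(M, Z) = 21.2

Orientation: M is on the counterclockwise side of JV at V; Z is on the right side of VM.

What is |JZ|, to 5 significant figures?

92.480

∠JVM = 136.4°, so VM runs at -28.5° + (180° − 136.4°) = 15.100° from the x-axis; with |VM| = 35.5, M = V + 35.5·(cos 15.100°, sin 15.100°) = (79.709, -15.421). VM ⟂ MZ; with |MZ| = 21.2 on the right of VM, Z = M + 21.2·(0.26050, -0.96547) = (85.232, -35.889). Then |JZ| = |Z − J| = 92.480.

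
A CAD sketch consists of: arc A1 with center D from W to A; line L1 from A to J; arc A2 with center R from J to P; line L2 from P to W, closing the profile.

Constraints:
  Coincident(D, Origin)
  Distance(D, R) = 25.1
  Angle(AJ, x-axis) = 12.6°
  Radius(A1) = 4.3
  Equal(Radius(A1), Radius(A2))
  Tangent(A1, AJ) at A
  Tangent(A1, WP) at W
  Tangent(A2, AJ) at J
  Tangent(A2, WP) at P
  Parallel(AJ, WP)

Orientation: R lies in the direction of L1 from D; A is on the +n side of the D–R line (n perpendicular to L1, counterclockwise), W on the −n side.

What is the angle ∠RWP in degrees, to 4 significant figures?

9.721°

The slot axis is L1's direction at 12.6°, so u = (cos 12.6°, sin 12.6°) = (0.9759, 0.2181) and n = (−sin 12.6°, cos 12.6°) = (-0.2181, 0.9759). D is at the origin and R lies 25.1 along u from D, so R = 25.1·u = (24.50, 5.475). Tangency of A1 to both parallel lines with radius 4.3 puts A and W at D ± 4.3·n: A = (-0.9380, 4.196), W = (0.9380, -4.196). Equal radii place J and P the same way about R: J = R + 4.3·n = (23.56, 9.672), P = R − 4.3·n = (25.43, 1.279). Then cos ∠RWP = WR·WP / (|WR||WP|), giving 9.721°.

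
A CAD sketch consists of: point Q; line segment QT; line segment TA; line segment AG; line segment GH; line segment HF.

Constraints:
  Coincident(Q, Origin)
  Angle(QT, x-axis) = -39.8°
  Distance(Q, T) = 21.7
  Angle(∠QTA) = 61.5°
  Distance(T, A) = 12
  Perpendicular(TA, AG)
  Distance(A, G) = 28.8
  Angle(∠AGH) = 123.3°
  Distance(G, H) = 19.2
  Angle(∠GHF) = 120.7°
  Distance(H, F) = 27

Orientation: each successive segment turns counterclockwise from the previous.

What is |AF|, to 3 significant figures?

48.8

∠AGH = 123.3° gives GH at -135° from the x-axis; with |GH| = 19.2, H = (-22.7, -10.2). ∠GHF = 120.7° gives HF at -75.3° from the x-axis; with |HF| = 27.0, F = (-15.8, -36.3). Then |AF| = |F − A| = 48.8.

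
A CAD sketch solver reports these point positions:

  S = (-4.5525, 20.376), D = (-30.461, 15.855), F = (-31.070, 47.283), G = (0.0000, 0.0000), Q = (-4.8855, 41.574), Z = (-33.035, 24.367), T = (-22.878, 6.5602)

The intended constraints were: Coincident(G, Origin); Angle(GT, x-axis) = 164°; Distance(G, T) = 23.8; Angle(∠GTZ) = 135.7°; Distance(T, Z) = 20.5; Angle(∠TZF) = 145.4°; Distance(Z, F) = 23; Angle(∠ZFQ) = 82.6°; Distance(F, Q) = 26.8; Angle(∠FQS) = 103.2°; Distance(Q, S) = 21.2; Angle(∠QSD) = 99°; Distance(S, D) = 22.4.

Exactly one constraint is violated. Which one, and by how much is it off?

Distance(S, D) = 22.4 — off by 3.90.

G = (0.00, 0.00) ✓; GT at 164.0° ✓; |GT| = 23.80 ✓; ∠GTZ = 135.7° ✓; |TZ| = 20.50 ✓; ∠TZF = 145.4° ✓; |ZF| = 23.00 ✓; ∠ZFQ = 82.60° ✓; |FQ| = 26.80 ✓; ∠FQS = 103.2° ✓; |QS| = 21.20 ✓; ∠QSD = 99.00° ✓; |SD| = 26.30 ✗.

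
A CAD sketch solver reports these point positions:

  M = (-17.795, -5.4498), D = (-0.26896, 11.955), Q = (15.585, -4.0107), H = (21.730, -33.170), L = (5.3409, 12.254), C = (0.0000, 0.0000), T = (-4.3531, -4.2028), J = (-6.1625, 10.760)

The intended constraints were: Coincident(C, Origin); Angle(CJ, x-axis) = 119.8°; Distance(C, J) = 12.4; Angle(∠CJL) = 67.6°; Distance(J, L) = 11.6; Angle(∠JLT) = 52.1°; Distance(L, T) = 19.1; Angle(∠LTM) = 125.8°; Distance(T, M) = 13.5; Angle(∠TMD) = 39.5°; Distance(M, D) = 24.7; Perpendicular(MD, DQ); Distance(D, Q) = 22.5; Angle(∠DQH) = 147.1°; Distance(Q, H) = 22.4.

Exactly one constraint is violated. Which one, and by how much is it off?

Distance(Q, H) = 22.4 — off by 7.40.

C = (0.00, 0.00) ✓; CJ at 119.8° ✓; |CJ| = 12.40 ✓; ∠CJL = 67.60° ✓; |JL| = 11.60 ✓; ∠JLT = 52.10° ✓; |LT| = 19.10 ✓; ∠LTM = 125.8° ✓; |TM| = 13.50 ✓; ∠TMD = 39.50° ✓; |MD| = 24.70 ✓; ∠(MD, DQ) = 90.00° ✓; |DQ| = 22.50 ✓; ∠DQH = 147.1° ✓; |QH| = 29.80 ✗.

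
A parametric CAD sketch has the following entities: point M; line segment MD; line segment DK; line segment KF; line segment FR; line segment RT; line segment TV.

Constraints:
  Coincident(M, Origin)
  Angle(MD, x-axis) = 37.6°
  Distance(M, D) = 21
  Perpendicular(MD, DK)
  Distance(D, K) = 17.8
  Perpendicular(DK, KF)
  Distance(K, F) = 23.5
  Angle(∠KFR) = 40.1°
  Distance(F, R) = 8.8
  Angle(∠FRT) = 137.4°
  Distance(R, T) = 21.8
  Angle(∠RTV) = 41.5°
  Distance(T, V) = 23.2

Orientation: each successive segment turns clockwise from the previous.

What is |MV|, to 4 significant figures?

28.81

M is at the origin; MD runs at 37.6° with length 21.0, so D = (16.64, 12.81). MD ⟂ DK, so DK runs at -52.40°; with |DK| = 17.8, K = (27.50, -1.290). DK ⟂ KF, so KF runs at -142.4°; with |KF| = 23.5, F = (8.880, -15.63). ∠KFR = 40.1° gives FR at 77.70° from the x-axis; with |FR| = 8.8, R = (10.75, -7.030). ∠FRT = 137.4° gives RT at 35.10° from the x-axis; with |RT| = 21.8, T = (28.59, 5.505). ∠RTV = 41.5° gives TV at -103.4° from the x-axis; with |TV| = 23.2, V = (23.21, -17.06). Then |MV| = |V − M| = 28.81.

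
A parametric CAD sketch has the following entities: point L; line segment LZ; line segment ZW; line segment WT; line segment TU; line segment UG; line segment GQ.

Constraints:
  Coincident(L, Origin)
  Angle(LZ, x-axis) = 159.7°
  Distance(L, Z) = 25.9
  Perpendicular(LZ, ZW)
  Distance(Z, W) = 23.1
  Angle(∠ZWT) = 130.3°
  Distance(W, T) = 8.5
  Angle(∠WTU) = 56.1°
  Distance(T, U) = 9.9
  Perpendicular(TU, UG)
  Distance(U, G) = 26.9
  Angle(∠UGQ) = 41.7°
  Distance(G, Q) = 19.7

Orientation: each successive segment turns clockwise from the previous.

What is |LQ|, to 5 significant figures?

44.075

L is at the origin; LZ runs at 159.7° with length 25.9, so Z = (-24.291, 8.9856). LZ ⟂ ZW, so ZW runs at 69.700°; with |ZW| = 23.1, W = (-16.277, 30.651). ∠ZWT = 130.3° gives WT at 20.000° from the x-axis; with |WT| = 8.5, T = (-8.2897, 33.558). ∠WTU = 56.1° gives TU at -103.90° from the x-axis; with |TU| = 9.9, U = (-10.668, 23.948). TU is perpendicular to UG, so UG runs at 166.10°; with |UG| = 26.9, G = (-36.780, 30.410). ∠UGQ = 41.7° gives GQ at 27.800° from the x-axis; with |GQ| = 19.7, Q = (-19.354, 39.598). Then |LQ| = |Q − L| = 44.075.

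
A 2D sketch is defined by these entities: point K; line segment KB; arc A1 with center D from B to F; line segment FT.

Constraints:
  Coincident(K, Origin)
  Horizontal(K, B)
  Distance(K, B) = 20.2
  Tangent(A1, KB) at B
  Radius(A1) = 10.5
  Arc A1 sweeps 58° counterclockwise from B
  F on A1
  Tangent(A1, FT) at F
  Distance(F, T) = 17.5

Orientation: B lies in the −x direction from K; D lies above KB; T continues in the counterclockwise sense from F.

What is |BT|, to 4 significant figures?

26.86

K is at the origin; KB is horizontal with |KB| = 20.2 and B on the −x side, so B = (-20.20, 0.000). Since A1 is tangent to KB there, DB ⟂ KB, so D = B + (0, 10.5) = (-20.20, 10.50). On A1, B sits at bearing -90° from D; a 58° counterclockwise sweep puts F at bearing -32°, so F = D + 10.5·(cos -32°, sin -32°) = (-11.30, 4.936). The tangent condition forces DF to be normal to FT, so FT runs along (−sin -32°, cos -32°); with |FT| = 17.5, T = (-2.022, 19.78). Then |BT| = |T − B| = 26.86.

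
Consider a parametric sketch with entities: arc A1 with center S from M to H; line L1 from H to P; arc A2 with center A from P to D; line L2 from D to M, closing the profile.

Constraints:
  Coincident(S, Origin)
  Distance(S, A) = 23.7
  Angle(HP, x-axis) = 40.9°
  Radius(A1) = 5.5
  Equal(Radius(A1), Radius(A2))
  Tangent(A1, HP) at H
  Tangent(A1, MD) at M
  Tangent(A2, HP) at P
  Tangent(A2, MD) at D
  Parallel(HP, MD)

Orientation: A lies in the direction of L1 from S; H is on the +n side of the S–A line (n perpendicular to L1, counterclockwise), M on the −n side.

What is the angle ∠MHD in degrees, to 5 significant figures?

65.102°

The slot axis is L1's direction at 40.9°, so u = (cos 40.9°, sin 40.9°) = (0.75585, 0.65474) and n = (−sin 40.9°, cos 40.9°) = (-0.65474, 0.75585). S is at the origin and A lies 23.7 along u from S, so A = 23.7·u = (17.914, 15.517). Tangency of A1 to both parallel lines with radius 5.5 puts H and M at S ± 5.5·n: H = (-3.6011, 4.1572), M = (3.6011, -4.1572). Equal radii place P and D the same way about A: P = A + 5.5·n = (14.313, 19.675), D = A − 5.5·n = (21.515, 11.360). Then cos ∠MHD = HM·HD / (|HM||HD|), giving 65.102°.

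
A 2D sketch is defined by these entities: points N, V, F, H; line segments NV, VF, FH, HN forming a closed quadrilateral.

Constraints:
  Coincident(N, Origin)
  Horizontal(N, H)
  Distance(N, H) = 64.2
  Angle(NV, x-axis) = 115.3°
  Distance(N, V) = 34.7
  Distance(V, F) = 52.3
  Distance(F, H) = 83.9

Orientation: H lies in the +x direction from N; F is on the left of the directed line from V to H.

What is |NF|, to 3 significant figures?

73.5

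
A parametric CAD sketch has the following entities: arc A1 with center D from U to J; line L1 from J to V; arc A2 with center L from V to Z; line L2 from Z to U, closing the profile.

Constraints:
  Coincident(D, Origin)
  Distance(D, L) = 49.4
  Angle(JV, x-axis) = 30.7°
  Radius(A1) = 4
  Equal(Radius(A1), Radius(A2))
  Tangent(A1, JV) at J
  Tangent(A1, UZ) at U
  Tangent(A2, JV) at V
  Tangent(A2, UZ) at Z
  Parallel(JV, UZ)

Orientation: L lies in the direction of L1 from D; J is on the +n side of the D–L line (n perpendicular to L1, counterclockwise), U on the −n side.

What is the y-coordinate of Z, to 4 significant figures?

21.78

Tangency of A1 to both parallel lines with radius 4.0 puts J and U at D ± 4.0·n: J = (-2.042, 3.439), U = (2.042, -3.439). Equal radii place V and Z the same way about L: V = L + 4.0·n = (40.43, 28.66), Z = L − 4.0·n = (44.52, 21.78). So Z.y = 21.78.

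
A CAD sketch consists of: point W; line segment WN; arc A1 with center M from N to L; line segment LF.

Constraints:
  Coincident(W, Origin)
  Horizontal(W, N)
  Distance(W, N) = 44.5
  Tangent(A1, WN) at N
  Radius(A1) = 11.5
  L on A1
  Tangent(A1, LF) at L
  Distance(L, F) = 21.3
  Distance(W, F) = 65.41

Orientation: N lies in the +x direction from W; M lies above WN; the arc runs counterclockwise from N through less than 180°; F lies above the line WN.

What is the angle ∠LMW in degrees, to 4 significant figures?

163.1°

Checks: |ML| = 11.50 ✓; ∠(ML, LF) = 90.00° ✓; |LF| = 21.30 ✓; |WF| = 65.41 ✓.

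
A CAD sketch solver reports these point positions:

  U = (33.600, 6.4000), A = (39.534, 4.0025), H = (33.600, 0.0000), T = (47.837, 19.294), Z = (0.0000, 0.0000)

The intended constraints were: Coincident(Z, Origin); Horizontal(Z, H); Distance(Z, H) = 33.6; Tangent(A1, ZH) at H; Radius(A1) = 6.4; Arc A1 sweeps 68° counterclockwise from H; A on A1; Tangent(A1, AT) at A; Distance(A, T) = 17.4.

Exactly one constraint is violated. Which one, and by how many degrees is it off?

Tangent(A1, AT) at A — off by 6.50°.

Z = (0.00, 0.00) ✓; Z.y = 0.00, H.y = 0.00 ✓; |ZH| = 33.60 ✓; ∠(UH, HZ) = 90.00° ✓; |UH| = 6.400 ✓; bearing(U→A) − bearing(U→H) = 68.00° ✓; |UA| = 6.400 ✓; ∠(UA, AT) = 96.50° ✗; |AT| = 17.40 ✓.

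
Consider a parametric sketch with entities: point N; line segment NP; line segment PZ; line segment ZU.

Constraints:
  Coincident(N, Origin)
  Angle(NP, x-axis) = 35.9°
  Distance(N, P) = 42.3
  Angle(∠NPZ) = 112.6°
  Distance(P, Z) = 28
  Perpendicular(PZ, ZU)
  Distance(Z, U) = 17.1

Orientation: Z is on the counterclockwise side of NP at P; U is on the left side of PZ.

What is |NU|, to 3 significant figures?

49.4

N is at the origin; NP runs at 35.9° with length 42.3, so P = 42.3·(cos 35.9°, sin 35.9°) = (34.3, 24.8). ∠NPZ = 112.6°, so PZ runs at 35.9° + (180° − 112.6°) = 103° from the x-axis; with |PZ| = 28.0, Z = P + 28.0·(cos 103°, sin 103°) = (27.8, 52.1). PZ ⟂ ZU; with |ZU| = 17.1 on the left of PZ, U = Z + 17.1·(-0.973, -0.230) = (11.2, 48.1). Then |NU| = |U − N| = 49.4.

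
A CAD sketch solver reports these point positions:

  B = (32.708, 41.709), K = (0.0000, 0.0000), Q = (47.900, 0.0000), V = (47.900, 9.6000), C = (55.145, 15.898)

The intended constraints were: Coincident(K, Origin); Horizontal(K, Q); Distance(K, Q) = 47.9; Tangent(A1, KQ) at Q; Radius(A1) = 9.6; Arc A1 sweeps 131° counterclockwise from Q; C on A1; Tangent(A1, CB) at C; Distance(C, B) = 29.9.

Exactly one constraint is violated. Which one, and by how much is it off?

Distance(C, B) = 29.9 — off by 4.30.

K = (0.00, 0.00) ✓; K.y = 0.00, Q.y = 0.00 ✓; |KQ| = 47.90 ✓; ∠(VQ, QK) = 90.00° ✓; |VQ| = 9.600 ✓; bearing(V→C) − bearing(V→Q) = 131.0° ✓; |VC| = 9.600 ✓; ∠(VC, CB) = 90.00° ✓; |CB| = 34.20 ✗.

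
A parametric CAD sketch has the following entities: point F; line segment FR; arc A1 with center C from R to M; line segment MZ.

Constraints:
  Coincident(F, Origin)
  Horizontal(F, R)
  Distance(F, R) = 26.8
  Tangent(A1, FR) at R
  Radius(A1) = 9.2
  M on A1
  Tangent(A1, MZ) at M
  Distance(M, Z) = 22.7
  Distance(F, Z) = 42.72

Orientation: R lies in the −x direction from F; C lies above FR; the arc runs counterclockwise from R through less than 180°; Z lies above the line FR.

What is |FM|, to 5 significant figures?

22.063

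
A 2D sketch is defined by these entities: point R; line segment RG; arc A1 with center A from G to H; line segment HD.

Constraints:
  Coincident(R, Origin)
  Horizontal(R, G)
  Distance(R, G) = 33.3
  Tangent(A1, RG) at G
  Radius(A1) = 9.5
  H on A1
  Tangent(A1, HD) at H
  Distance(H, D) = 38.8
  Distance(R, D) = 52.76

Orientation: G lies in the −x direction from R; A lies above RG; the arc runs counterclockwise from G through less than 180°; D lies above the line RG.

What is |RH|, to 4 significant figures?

25.49

Checks: R.y = 0.00, G.y = 0.00 ✓; |RG| = 33.30 ✓; |AH| = 9.500 ✓; ∠(AH, HD) = 90.00° ✓; |HD| = 38.80 ✓; |RD| = 52.76 ✓.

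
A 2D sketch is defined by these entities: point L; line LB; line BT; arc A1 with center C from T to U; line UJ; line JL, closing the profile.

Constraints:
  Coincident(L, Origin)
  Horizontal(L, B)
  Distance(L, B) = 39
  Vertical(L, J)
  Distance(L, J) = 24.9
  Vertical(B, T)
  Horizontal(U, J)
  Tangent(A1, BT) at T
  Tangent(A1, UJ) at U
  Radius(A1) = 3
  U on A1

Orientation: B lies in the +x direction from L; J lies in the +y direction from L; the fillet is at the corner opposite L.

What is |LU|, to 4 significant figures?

43.77

The virtual corner opposite L is at (39.00, 24.90). Since A1 is tangent to BT there, CT ⟂ BT and A1 meets UJ tangentially, so CU is at right angles to UJ, with radius 3.0, so the center C sits 3.0 in from both sides at C = (36.00, 21.90). That places the tangent points at T = (39.00, 21.90) on BT and U = (36.00, 24.90) on UJ. Then |LU| = |U − L| = 43.77.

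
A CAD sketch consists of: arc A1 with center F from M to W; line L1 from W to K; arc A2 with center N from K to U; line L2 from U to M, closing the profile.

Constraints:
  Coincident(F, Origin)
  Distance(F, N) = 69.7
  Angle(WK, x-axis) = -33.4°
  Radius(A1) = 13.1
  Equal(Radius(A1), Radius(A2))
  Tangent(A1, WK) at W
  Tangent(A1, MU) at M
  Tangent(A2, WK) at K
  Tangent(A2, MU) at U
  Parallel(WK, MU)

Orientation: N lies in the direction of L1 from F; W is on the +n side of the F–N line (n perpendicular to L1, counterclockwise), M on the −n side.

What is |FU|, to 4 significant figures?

70.92

The slot axis is L1's direction at -33.4°, so u = (cos -33.4°, sin -33.4°) = (0.8348, -0.5505) and n = (−sin -33.4°, cos -33.4°) = (0.5505, 0.8348). F is at the origin and N lies 69.7 along u from F, so N = 69.7·u = (58.19, -38.37). Tangency of A1 to both parallel lines with radius 13.1 puts W and M at F ± 13.1·n: W = (7.211, 10.94), M = (-7.211, -10.94). Equal radii place K and U the same way about N: K = N + 13.1·n = (65.40, -27.43), U = N − 13.1·n = (50.98, -49.31). Then |FU| = |U − F| = 70.92.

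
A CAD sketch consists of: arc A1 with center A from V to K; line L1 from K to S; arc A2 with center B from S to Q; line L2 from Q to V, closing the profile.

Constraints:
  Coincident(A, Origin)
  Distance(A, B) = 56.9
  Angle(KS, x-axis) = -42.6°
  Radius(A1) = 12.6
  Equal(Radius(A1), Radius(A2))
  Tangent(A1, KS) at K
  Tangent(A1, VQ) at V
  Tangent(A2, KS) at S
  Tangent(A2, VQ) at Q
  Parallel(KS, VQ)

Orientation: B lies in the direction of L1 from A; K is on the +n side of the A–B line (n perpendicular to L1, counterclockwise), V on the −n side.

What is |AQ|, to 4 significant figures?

58.28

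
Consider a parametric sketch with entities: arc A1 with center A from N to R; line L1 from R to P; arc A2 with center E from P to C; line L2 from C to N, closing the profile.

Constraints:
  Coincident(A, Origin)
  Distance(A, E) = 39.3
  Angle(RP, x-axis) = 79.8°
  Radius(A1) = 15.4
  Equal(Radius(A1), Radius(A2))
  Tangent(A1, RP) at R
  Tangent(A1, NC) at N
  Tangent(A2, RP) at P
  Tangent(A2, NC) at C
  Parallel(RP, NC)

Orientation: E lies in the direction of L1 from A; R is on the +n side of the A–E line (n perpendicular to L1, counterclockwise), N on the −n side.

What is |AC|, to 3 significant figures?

42.2

The slot axis is L1's direction at 79.8°, so u = (cos 79.8°, sin 79.8°) = (0.177, 0.984) and n = (−sin 79.8°, cos 79.8°) = (-0.984, 0.177). A is at the origin and E lies 39.3 along u from A, so E = 39.3·u = (6.96, 38.7). Tangency of A1 to both parallel lines with radius 15.4 puts R and N at A ± 15.4·n: R = (-15.2, 2.73), N = (15.2, -2.73). Equal radii place P and C the same way about E: P = E + 15.4·n = (-8.20, 41.4), C = E − 15.4·n = (22.1, 36.0). Then |AC| = |C − A| = 42.2.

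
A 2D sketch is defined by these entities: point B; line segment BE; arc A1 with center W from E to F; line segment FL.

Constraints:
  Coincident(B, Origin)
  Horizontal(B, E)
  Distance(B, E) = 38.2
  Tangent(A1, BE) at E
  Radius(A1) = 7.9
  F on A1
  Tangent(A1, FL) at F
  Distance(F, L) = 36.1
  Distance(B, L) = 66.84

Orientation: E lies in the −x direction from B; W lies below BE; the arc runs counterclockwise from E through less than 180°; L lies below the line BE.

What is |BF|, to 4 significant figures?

46.47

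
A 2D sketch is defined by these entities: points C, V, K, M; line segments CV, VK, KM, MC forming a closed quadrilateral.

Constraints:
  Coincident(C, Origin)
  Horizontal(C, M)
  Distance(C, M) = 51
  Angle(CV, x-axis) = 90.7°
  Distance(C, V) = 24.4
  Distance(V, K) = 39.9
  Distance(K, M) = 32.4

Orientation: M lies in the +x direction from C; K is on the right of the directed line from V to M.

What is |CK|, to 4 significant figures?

22.43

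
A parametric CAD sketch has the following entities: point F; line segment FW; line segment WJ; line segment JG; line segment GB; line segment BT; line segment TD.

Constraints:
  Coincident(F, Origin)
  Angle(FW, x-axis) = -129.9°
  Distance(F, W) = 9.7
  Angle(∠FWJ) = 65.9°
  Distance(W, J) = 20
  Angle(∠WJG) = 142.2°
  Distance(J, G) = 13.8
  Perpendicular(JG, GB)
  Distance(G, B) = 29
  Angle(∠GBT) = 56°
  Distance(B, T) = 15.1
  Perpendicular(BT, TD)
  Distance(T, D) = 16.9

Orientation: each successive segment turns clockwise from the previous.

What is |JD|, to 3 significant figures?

12.6

F is at the origin; FW runs at -129.9° with length 9.7, so W = (-6.22, -7.44). ∠FWJ = 65.9° gives WJ at 116° from the x-axis; with |WJ| = 20.0, J = (-15.0, 10.5). ∠WJG = 142.2° gives JG at 78.2° from the x-axis; with |JG| = 13.8, G = (-12.2, 24.0). JG ⟂ GB, so GB runs at -11.8°; with |GB| = 29.0, B = (16.2, 18.1). ∠GBT = 56.0° gives BT at -136° from the x-axis; with |BT| = 15.1, T = (5.39, 7.59). BT ⟂ TD, so TD runs at 134°; with |TD| = 16.9, D = (-6.39, 19.7). Then |JD| = |D − J| = 12.6.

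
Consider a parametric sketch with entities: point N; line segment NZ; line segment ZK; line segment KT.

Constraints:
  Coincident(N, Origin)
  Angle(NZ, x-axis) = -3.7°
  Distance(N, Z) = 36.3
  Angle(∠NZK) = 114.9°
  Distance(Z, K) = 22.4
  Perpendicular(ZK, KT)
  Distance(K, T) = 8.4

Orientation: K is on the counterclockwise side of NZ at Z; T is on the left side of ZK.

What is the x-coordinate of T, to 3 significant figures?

39.6

N is at the origin; NZ runs at -3.7° with length 36.3, so Z = 36.3·(cos -3.7°, sin -3.7°) = (36.2, -2.34). ∠NZK = 114.9°, so ZK runs at -3.7° + (180° − 114.9°) = 61.4° from the x-axis; with |ZK| = 22.4, K = Z + 22.4·(cos 61.4°, sin 61.4°) = (46.9, 17.3). ZK is perpendicular to KT; with |KT| = 8.4 on the left of ZK, T = K + 8.4·(-0.878, 0.479) = (39.6, 21.3). So T.x = 39.6.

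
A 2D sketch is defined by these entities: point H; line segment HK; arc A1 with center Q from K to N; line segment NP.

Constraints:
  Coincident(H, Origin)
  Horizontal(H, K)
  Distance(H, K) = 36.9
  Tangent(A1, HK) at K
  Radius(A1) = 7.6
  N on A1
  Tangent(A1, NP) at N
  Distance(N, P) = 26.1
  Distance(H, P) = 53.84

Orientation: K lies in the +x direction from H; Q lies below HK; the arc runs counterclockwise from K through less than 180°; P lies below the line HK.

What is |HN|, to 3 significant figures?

32.0

H is at the origin; H and K share the same y with |HK| = 36.9 and K on the +x side, so K = (36.9, 0.00). Since A1 is tangent to HK there, QK ⟂ HK, so Q = K + (0, -7.6) = (36.9, -7.60). Since QN ⟂ NP (tangency), |QP| = √(7.6² + 26.1²) = 27.2 regardless of where N sits on A1. So P lies on both circle(H, 53.84) and circle(Q, 27.2); the below-HK intersection is P = (41.4, -34.4). N is the foot of the tangent from P: N = (30.1, -10.9).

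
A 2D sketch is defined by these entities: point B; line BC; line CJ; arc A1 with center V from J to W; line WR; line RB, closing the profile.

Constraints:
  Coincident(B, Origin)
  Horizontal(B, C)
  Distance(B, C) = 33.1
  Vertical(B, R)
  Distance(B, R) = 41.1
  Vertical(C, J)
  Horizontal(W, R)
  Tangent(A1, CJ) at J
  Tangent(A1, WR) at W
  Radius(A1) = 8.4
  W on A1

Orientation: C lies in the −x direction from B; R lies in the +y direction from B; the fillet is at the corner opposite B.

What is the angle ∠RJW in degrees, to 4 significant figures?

30.76°

The virtual corner opposite B is at (-33.10, 41.10). Tangency of A1 to CJ means the radius VJ is perpendicular to CJ and tangency of A1 to WR means the radius VW is perpendicular to WR, with radius 8.4, so the center V sits 8.4 in from both sides at V = (-24.70, 32.70). That places the tangent points at J = (-33.10, 32.70) on CJ and W = (-24.70, 41.10) on WR. Then cos ∠RJW = JR·JW / (|JR||JW|), giving 30.76°.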